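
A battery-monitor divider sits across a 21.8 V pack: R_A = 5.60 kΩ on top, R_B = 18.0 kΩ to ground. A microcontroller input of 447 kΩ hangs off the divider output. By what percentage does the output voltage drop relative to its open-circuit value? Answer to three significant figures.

The divider's output (Thévenin) resistance is R_A‖R_B = 4.271 kΩ.
Fractional drop under load = R_th/(R_th + R_L) = 4.271 / (4.271 + 447) = 0.009465.
So the output falls by 0.946 %.

0.946 %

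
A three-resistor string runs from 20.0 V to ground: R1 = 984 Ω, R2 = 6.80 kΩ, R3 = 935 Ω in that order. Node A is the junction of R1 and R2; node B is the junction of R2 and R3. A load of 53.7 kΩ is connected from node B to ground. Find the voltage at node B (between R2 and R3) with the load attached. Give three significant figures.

At node B, R3 is in parallel with the load: R3‖R_L = 919.0 Ω.
Below node A the resistance is R2 + (R3‖R_L) = 7719 Ω, so V_A = 20.0 × 7719/8703 = 17.74 V.
Then V_B = V_A × (R3‖R_L)/(R2 + R3‖R_L) = 17.74 × 919.0/7719 = 2.11 V.

V ≈ 2.11 V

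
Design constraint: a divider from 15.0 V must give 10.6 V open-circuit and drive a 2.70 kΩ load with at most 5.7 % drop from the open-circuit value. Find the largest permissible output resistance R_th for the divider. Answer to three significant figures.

Loading drop = R_th/(R_th + R_L) ≤ 0.0570, so R_th ≤ R_L · ε/(1−ε) = 2.70 kΩ × 0.0570/0.9430 = 163 Ω.

R_th ≤ 163 Ω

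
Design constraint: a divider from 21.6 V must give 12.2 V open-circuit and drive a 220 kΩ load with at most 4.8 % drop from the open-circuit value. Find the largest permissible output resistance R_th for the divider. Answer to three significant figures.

Loading drop = R_th/(R_th + R_L) ≤ 0.0480, so R_th ≤ R_L · ε/(1−ε) = 220 kΩ × 0.0480/0.9520 = 11.1 kΩ.
(Any R1, R2 with R2/(R1+R2) = 0.565 and R1‖R2 ≤ 11.1 kΩ will meet the spec.)

R_th ≤ 11.1 kΩ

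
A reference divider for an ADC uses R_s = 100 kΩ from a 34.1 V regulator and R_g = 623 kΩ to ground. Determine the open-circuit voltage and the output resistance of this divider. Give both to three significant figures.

V_th is the open-circuit tap voltage: 34.1 × 623/(100 + 623) = 29.4 V.
With the supply zeroed, R_s and R_g appear in parallel from the tap: R_th = R_s‖R_g = (100 × 623)/723.0 = 86.2 kΩ.

V_th = 29.4 V, R_th = 86.2 kΩ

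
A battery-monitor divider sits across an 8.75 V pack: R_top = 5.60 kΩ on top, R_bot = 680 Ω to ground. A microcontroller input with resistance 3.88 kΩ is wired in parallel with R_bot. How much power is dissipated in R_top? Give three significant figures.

Total resistance from the source is R_top + (R_bot‖R_L) = 6179 Ω, so I = 8.75/6179 Ω = 1.416 mA.
P = I²·R_top = (1.416 mA)² × 5.60 kΩ = 11.2 mW.

P ≈ 11.2 mW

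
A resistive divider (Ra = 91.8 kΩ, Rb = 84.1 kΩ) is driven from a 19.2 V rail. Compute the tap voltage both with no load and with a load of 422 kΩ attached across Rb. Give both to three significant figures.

Unloaded: 9.18 V; loaded: 8.31 V

Open-circuit: V = 19.2 × 84.1/(91.8 + 84.1) = 9.18 V.
With the load, Rb becomes Rb‖R_L = 70.12 kΩ, so V = 19.2 × 70.12/161.9 = 8.31 V.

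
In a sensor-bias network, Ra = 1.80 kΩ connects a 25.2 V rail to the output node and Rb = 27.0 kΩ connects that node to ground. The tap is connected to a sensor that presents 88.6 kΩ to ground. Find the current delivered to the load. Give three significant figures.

I_L ≈ 0.262 mA

Rb‖R_L = 20.69 kΩ; V_out = 25.2 × 20.69/22.49 = 23.18 V.
I_L = V_out / R_L = 23.18 / 88.6 kΩ = 0.262 mA.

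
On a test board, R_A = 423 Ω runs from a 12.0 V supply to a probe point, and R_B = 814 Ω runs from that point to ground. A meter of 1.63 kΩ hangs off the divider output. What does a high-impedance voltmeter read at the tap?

V_out ≈ 6.74 V

The load sits in parallel with R_B: R_B‖R_L = (814 × 1630) / (814 + 1630) = 542.9 Ω.
V_out = 12.0 × 542.9 / (423 + 542.9) = 12.0 × 542.9/965.9 = 6.74 V.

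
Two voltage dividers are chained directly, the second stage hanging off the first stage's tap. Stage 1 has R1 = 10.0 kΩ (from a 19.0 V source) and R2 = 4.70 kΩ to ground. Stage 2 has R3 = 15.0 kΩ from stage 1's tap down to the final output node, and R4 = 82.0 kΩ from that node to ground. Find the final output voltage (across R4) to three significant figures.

Stage 2 presents R3+R4 = 97.00 kΩ as a load on stage 1's tap.
Stage 1's lower leg becomes R2‖(R3+R4) = 4.483 kΩ, so V_mid = 19.0 × 4.483/14.48 = 5.881 V.
Stage 2 is itself unloaded: V_out = V_mid × R4/(R3+R4) = 5.881 × 82.0/97.00 = 4.97 V.

V_out ≈ 4.97 V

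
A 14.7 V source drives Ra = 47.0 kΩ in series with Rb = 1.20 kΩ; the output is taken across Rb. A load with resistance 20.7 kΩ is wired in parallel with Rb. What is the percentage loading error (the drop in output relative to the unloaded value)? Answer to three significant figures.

The divider's output (Thévenin) resistance is Ra‖Rb = 1.170 kΩ.
Fractional drop under load = R_th/(R_th + R_L) = 1.170 / (1.170 + 20.7) = 0.05350.
So the output falls by 5.35 %.

5.35 %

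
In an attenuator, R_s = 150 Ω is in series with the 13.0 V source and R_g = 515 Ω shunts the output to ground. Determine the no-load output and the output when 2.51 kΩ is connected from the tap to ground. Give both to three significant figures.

Unloaded: 10.1 V; loaded: 9.62 V

Open-circuit: V = 13.0 × 515/(150 + 515) = 10.1 V.
With the load, R_g becomes R_g‖R_L = 427.3 Ω, so V = 13.0 × 427.3/577.3 = 9.62 V.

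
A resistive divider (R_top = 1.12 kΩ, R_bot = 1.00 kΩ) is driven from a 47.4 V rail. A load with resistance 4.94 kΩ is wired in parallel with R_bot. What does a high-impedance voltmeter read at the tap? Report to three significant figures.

The load sits in parallel with R_bot: R_bot‖R_L = (1.00 × 4.94) / (1.00 + 4.94) = 0.8316 kΩ.
V_out = 47.4 × 0.8316 / (1.12 + 0.8316) = 47.4 × 0.8316/1.952 = 20.2 V.

V_out ≈ 20.2 V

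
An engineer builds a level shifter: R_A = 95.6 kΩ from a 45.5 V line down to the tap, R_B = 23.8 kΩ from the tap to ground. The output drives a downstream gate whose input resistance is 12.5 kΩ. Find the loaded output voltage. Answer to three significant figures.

V_out ≈ 3.59 V

The load sits in parallel with R_B: R_B‖R_L = (23.8 × 12.5) / (23.8 + 12.5) = 8.196 kΩ.
V_out = 45.5 × 8.196 / (95.6 + 8.196) = 45.5 × 8.196/103.8 = 3.59 V.
(Unloaded it would have been 9.07 V.)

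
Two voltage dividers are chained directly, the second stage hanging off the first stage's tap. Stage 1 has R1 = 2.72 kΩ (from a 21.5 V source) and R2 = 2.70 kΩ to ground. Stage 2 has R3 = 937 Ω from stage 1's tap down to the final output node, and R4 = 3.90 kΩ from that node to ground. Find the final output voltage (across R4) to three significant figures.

V_out ≈ 6.75 V

Stage 2 presents R3+R4 = 4837 Ω as a load on stage 1's tap.
Stage 1's lower leg becomes R2‖(R3+R4) = 1733 Ω, so V_mid = 21.5 × 1733/4453 = 8.367 V.
Stage 2 is itself unloaded: V_out = V_mid × R4/(R3+R4) = 8.367 × 3900/4837 = 6.75 V.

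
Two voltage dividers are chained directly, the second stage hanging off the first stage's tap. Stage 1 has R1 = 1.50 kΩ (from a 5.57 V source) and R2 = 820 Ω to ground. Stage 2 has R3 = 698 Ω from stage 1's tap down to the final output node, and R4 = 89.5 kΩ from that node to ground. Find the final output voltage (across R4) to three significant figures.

Stage 2 presents R3+R4 = 90200 Ω as a load on stage 1's tap.
Stage 1's lower leg becomes R2‖(R3+R4) = 812.6 Ω, so V_mid = 5.57 × 812.6/2313 = 1.957 V.
Stage 2 is itself unloaded: V_out = V_mid × R4/(R3+R4) = 1.957 × 89500/90200 = 1.94 V.

V_out ≈ 1.94 V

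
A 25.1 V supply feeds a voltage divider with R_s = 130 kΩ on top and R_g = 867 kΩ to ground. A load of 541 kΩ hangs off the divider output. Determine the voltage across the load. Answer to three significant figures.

The load sits in parallel with R_g: R_g‖R_L = (867 × 541) / (867 + 541) = 333.1 kΩ.
V_out = 25.1 × 333.1 / (130 + 333.1) = 25.1 × 333.1/463.1 = 18.1 V.

V_out ≈ 18.1 V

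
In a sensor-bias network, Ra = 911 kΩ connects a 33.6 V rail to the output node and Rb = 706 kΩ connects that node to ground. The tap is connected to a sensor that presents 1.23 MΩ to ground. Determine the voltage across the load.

V_out ≈ 11.1 V

The load sits in parallel with Rb: Rb‖R_L = (706 × 1230) / (706 + 1230) = 448.5 kΩ.
V_out = 33.6 × 448.5 / (911 + 448.5) = 33.6 × 448.5/1360 = 11.1 V.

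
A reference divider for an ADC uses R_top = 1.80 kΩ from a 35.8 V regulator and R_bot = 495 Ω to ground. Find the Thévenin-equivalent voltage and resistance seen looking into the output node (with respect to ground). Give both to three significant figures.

V_th is the open-circuit tap voltage: 35.8 × 495/(1800 + 495) = 7.72 V.
With the supply zeroed, R_top and R_bot appear in parallel from the tap: R_th = R_top‖R_bot = (1800 × 495)/2295 = 388 Ω.

V_th = 7.72 V, R_th = 388 Ω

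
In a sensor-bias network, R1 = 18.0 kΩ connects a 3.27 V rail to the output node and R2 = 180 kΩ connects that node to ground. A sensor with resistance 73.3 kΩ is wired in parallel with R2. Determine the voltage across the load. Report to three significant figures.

The load sits in parallel with R2: R2‖R_L = (180 × 73.3) / (180 + 73.3) = 52.09 kΩ.
V_out = 3.27 × 52.09 / (18.0 + 52.09) = 3.27 × 52.09/70.09 = 2.43 V.
(Unloaded it would have been 2.97 V.)

V_out ≈ 2.43 V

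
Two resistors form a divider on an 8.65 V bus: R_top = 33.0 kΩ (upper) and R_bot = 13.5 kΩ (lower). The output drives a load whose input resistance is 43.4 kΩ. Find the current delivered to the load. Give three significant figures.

R_bot‖R_L = 10.30 kΩ; V_out = 8.65 × 10.30/43.30 = 2.057 V.
I_L = V_out / R_L = 2.057 / 43.4 kΩ = 0.0474 mA.

I_L ≈ 0.0474 mA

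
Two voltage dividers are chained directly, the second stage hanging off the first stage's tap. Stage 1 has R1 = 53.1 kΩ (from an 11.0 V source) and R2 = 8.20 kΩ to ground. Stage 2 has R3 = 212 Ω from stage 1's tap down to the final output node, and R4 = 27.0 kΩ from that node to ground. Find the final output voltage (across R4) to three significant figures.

V_out ≈ 1.16 V

Stage 2 presents R3+R4 = 27210 Ω as a load on stage 1's tap.
Stage 1's lower leg becomes R2‖(R3+R4) = 6301 Ω, so V_mid = 11.0 × 6301/59400 = 1.167 V.
Stage 2 is itself unloaded: V_out = V_mid × R4/(R3+R4) = 1.167 × 27000/27210 = 1.16 V.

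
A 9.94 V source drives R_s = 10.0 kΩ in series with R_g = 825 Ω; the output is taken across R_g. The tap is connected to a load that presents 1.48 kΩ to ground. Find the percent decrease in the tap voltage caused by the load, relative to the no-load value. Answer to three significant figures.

34.0 %

Unloaded V = 9.94 × 825/10820 = 0.7576 V.
Loaded: R_g‖R_L = 529.7 Ω, giving V = 9.94 × 529.7/10530 = 0.5001 V.
Drop = (0.7576 − 0.5001) / 0.7576 = 34.0 %.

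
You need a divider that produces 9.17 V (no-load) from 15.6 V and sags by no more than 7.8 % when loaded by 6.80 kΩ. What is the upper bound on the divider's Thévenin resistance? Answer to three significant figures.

Loading drop = R_th/(R_th + R_L) ≤ 0.0780, so R_th ≤ R_L · ε/(1−ε) = 6.80 kΩ × 0.0780/0.9220 = 575 Ω.

R_th ≤ 575 Ω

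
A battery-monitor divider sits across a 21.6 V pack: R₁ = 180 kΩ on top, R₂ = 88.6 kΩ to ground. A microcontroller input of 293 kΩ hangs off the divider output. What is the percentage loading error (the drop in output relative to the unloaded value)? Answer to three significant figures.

The divider's output (Thévenin) resistance is R₁‖R₂ = 59.37 kΩ.
Fractional drop under load = R_th/(R_th + R_L) = 59.37 / (59.37 + 293) = 0.1685.
So the output falls by 16.8 %.

16.8 %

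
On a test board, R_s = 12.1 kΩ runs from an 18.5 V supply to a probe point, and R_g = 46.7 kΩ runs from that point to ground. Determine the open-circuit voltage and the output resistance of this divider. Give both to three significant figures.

V_th is the open-circuit tap voltage: 18.5 × 46.7/(12.1 + 46.7) = 14.7 V.
With the supply zeroed, R_s and R_g appear in parallel from the tap: R_th = R_s‖R_g = (12.1 × 46.7)/58.80 = 9.61 kΩ.

V_th = 14.7 V, R_th = 9.61 kΩ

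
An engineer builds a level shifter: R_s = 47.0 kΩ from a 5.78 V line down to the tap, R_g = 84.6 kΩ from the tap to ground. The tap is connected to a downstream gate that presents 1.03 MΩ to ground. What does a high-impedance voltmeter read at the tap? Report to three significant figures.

V_out ≈ 3.61 V

The load sits in parallel with R_g: R_g‖R_L = (84.6 × 1030) / (84.6 + 1030) = 78.18 kΩ.
V_out = 5.78 × 78.18 / (47.0 + 78.18) = 5.78 × 78.18/125.2 = 3.61 V.
(Unloaded it would have been 3.72 V.)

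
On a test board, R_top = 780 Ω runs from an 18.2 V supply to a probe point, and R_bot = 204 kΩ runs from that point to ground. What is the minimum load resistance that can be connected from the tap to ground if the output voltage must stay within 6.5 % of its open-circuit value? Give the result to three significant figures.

Output resistance R_th = R_top‖R_bot = (780 × 204000)/204800 = 777.0 Ω.
The fractional drop is R_th/(R_th + R_L); requiring this ≤ 0.0650 gives R_L ≥ R_th(1/0.0650 − 1) = 777.0 × 14.38 = 11.2 kΩ.

R_L(min) ≈ 11.2 kΩ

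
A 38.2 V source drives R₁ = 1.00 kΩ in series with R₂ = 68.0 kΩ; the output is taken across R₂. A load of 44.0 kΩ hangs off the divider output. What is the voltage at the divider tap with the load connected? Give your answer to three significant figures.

V_out ≈ 36.8 V

The load sits in parallel with R₂: R₂‖R_L = (68.0 × 44.0) / (68.0 + 44.0) = 26.71 kΩ.
V_out = 38.2 × 26.71 / (1.00 + 26.71) = 38.2 × 26.71/27.71 = 36.8 V.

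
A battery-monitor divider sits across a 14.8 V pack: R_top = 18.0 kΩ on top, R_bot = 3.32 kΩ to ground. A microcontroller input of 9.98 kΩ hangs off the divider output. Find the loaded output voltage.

V_out ≈ 1.80 V

The load sits in parallel with R_bot: R_bot‖R_L = (3.32 × 9.98) / (3.32 + 9.98) = 2.491 kΩ.
V_out = 14.8 × 2.491 / (18.0 + 2.491) = 14.8 × 2.491/20.49 = 1.80 V.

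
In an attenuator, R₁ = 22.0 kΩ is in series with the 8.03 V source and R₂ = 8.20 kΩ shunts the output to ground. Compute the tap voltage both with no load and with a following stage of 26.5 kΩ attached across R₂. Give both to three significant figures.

Unloaded: 2.18 V; loaded: 1.78 V

Open-circuit: V = 8.03 × 8.20/(22.0 + 8.20) = 2.18 V.
With the load, R₂ becomes R₂‖R_L = 6.262 kΩ, so V = 8.03 × 6.262/28.26 = 1.78 V.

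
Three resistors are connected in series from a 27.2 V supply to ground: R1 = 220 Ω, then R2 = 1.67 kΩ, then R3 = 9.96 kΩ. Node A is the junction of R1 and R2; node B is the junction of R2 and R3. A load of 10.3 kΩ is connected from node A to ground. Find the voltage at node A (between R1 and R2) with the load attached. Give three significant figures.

Below node A the series string R2+R3 = 11630 Ω sits in parallel with the 10300 Ω load: 5462 Ω.
V_A = 27.2 × 5462/(220 + 5462) = 26.1 V.

V ≈ 26.1 V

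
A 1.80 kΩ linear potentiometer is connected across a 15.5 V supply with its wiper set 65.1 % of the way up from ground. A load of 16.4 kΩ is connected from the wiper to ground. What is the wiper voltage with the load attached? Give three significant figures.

V ≈ 9.85 V

The wiper splits the pot into (1−α)R = 628.2 Ω above and αR = 1172 Ω below.
Lower section ‖ load = 1094 Ω.
V_wiper = 15.5 × 1094/(628.2 + 1094) = 9.85 V.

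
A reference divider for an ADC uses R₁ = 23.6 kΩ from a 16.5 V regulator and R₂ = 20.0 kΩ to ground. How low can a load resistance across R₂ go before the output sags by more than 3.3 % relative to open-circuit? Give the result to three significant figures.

Output resistance R_th = R₁‖R₂ = (23.6 × 20.0)/43.60 = 10.83 kΩ.
The fractional drop is R_th/(R_th + R_L); requiring this ≤ 0.0330 gives R_L ≥ R_th(1/0.0330 − 1) = 10.83 × 29.30 = 317 kΩ.

R_L(min) ≈ 317 kΩ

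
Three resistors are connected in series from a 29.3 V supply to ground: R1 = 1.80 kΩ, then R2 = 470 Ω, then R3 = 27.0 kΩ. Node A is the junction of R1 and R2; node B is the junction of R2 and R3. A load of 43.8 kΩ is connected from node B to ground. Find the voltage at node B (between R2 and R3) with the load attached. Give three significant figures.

V ≈ 25.8 V

At node B, R3 is in parallel with the load: R3‖R_L = 16700 Ω.
Below node A the resistance is R2 + (R3‖R_L) = 17170 Ω, so V_A = 29.3 × 17170/18970 = 26.52 V.
Then V_B = V_A × (R3‖R_L)/(R2 + R3‖R_L) = 26.52 × 16700/17170 = 25.8 V.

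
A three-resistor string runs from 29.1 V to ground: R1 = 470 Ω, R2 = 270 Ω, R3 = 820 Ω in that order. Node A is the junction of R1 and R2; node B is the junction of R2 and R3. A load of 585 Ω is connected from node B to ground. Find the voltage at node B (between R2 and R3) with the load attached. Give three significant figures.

V ≈ 9.19 V

At node B, R3 is in parallel with the load: R3‖R_L = 341.4 Ω.
Below node A the resistance is R2 + (R3‖R_L) = 611.4 Ω, so V_A = 29.1 × 611.4/1081 = 16.45 V.
Then V_B = V_A × (R3‖R_L)/(R2 + R3‖R_L) = 16.45 × 341.4/611.4 = 9.19 V.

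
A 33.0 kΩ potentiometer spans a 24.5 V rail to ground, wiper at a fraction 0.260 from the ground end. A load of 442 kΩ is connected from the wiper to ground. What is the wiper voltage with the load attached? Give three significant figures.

V ≈ 6.28 V

The wiper splits the pot into (1−α)R = 24.42 kΩ above and αR = 8.580 kΩ below.
Lower section ‖ load = 8.417 kΩ.
V_wiper = 24.5 × 8.417/(24.42 + 8.417) = 6.28 V.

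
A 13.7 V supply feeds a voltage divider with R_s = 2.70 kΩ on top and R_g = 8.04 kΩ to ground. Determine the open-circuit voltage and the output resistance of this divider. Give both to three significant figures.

V_th = 10.3 V, R_th = 2.02 kΩ

V_th is the open-circuit tap voltage: 13.7 × 8.04/(2.70 + 8.04) = 10.3 V.
With the supply zeroed, R_s and R_g appear in parallel from the tap: R_th = R_s‖R_g = (2.70 × 8.04)/10.74 = 2.02 kΩ.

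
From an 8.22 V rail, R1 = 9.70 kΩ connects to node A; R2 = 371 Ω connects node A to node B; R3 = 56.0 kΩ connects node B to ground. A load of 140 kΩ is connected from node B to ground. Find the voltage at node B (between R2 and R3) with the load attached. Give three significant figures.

At node B, R3 is in parallel with the load: R3‖R_L = 40000 Ω.
Below node A the resistance is R2 + (R3‖R_L) = 40370 Ω, so V_A = 8.22 × 40370/50070 = 6.628 V.
Then V_B = V_A × (R3‖R_L)/(R2 + R3‖R_L) = 6.628 × 40000/40370 = 6.57 V.

V ≈ 6.57 V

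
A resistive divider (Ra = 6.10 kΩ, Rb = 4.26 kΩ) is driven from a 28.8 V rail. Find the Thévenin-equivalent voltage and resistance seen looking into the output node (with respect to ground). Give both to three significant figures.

V_th = 11.8 V, R_th = 2.51 kΩ

V_th is the open-circuit tap voltage: 28.8 × 4.26/(6.10 + 4.26) = 11.8 V.
With the supply zeroed, Ra and Rb appear in parallel from the tap: R_th = Ra‖Rb = (6.10 × 4.26)/10.36 = 2.51 kΩ.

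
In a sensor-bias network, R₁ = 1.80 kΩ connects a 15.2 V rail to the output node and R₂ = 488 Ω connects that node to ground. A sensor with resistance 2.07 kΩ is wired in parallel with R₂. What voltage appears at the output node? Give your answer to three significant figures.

The load sits in parallel with R₂: R₂‖R_L = (488 × 2070) / (488 + 2070) = 394.9 Ω.
V_out = 15.2 × 394.9 / (1800 + 394.9) = 15.2 × 394.9/2195 = 2.73 V.
(Unloaded it would have been 3.24 V.)

V_out ≈ 2.73 V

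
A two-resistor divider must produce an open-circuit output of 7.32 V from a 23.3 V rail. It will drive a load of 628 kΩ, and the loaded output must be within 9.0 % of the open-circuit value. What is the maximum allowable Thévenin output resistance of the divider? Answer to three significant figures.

R_th ≤ 62.1 kΩ

Loading drop = R_th/(R_th + R_L) ≤ 0.0900, so R_th ≤ R_L · ε/(1−ε) = 628 kΩ × 0.0900/0.9100 = 62.1 kΩ.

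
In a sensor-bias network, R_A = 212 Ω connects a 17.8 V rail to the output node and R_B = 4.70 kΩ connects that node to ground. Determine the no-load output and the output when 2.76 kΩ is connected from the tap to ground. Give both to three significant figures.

Open-circuit: V = 17.8 × 4700/(212 + 4700) = 17.0 V.
With the load, R_B becomes R_B‖R_L = 1739 Ω, so V = 17.8 × 1739/1951 = 15.9 V.

Unloaded: 17.0 V; loaded: 15.9 V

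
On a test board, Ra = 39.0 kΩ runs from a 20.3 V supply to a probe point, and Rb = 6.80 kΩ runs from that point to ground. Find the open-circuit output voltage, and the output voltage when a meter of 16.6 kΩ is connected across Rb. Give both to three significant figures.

Open-circuit: V = 20.3 × 6.80/(39.0 + 6.80) = 3.01 V.
With the load, Rb becomes Rb‖R_L = 4.824 kΩ, so V = 20.3 × 4.824/43.82 = 2.23 V.

Unloaded: 3.01 V; loaded: 2.23 V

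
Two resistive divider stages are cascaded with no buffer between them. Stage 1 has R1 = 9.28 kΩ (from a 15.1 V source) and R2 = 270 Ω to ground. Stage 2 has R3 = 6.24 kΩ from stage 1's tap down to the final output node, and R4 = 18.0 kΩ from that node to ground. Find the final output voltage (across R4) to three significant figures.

Stage 2 presents R3+R4 = 24240 Ω as a load on stage 1's tap.
Stage 1's lower leg becomes R2‖(R3+R4) = 267.0 Ω, so V_mid = 15.1 × 267.0/9547 = 0.4223 V.
Stage 2 is itself unloaded: V_out = V_mid × R4/(R3+R4) = 0.4223 × 18000/24240 = 0.314 V.

V_out ≈ 0.314 V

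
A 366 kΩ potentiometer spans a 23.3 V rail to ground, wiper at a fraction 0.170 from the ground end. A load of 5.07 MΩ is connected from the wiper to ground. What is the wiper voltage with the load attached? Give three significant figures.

The wiper splits the pot into (1−α)R = 303.8 kΩ above and αR = 62.22 kΩ below.
Lower section ‖ load = 61.47 kΩ.
V_wiper = 23.3 × 61.47/(303.8 + 61.47) = 3.92 V.

V ≈ 3.92 V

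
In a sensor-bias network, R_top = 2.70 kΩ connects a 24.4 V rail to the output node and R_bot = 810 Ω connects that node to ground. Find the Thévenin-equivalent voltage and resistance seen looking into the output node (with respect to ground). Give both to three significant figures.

V_th = 5.63 V, R_th = 623 Ω

V_th is the open-circuit tap voltage: 24.4 × 810/(2700 + 810) = 5.63 V.
With the supply zeroed, R_top and R_bot appear in parallel from the tap: R_th = R_top‖R_bot = (2700 × 810)/3510 = 623 Ω.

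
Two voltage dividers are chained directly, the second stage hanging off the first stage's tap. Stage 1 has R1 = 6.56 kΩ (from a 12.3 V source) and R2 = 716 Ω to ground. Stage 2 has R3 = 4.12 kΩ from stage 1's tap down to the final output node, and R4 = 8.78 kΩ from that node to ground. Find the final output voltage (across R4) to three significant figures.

V_out ≈ 0.785 V

Stage 2 presents R3+R4 = 12900 Ω as a load on stage 1's tap.
Stage 1's lower leg becomes R2‖(R3+R4) = 678.3 Ω, so V_mid = 12.3 × 678.3/7238 = 1.153 V.
Stage 2 is itself unloaded: V_out = V_mid × R4/(R3+R4) = 1.153 × 8780/12900 = 0.785 V.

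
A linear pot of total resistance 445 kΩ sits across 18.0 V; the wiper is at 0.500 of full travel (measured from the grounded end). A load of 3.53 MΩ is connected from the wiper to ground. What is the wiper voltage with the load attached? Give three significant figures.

V ≈ 8.73 V

The wiper splits the pot into (1−α)R = 222.5 kΩ above and αR = 222.5 kΩ below.
Lower section ‖ load = 209.3 kΩ.
V_wiper = 18.0 × 209.3/(222.5 + 209.3) = 8.73 V.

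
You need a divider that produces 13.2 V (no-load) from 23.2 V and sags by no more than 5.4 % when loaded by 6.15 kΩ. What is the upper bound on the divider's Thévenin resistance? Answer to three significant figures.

Loading drop = R_th/(R_th + R_L) ≤ 0.0540, so R_th ≤ R_L · ε/(1−ε) = 6.15 kΩ × 0.0540/0.9460 = 351 Ω.

R_th ≤ 351 Ω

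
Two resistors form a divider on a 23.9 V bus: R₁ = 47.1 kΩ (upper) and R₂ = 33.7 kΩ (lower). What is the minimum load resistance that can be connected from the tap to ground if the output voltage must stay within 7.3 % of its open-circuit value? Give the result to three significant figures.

R_L(min) ≈ 249 kΩ

Output resistance R_th = R₁‖R₂ = (47.1 × 33.7)/80.80 = 19.64 kΩ.
The fractional drop is R_th/(R_th + R_L); requiring this ≤ 0.0730 gives R_L ≥ R_th(1/0.0730 − 1) = 19.64 × 12.70 = 249 kΩ.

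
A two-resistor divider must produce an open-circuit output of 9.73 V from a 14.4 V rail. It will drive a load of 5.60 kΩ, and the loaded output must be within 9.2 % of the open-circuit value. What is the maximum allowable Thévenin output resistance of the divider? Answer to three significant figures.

R_th ≤ 567 Ω

Loading drop = R_th/(R_th + R_L) ≤ 0.0920, so R_th ≤ R_L · ε/(1−ε) = 5.60 kΩ × 0.0920/0.9080 = 567 Ω.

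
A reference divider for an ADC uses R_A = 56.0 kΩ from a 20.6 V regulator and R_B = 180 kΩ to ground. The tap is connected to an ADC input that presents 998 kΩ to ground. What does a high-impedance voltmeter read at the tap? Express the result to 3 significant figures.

The load sits in parallel with R_B: R_B‖R_L = (180 × 998) / (180 + 998) = 152.5 kΩ.
V_out = 20.6 × 152.5 / (56.0 + 152.5) = 20.6 × 152.5/208.5 = 15.1 V.
(Unloaded it would have been 15.7 V.)

V_out ≈ 15.1 V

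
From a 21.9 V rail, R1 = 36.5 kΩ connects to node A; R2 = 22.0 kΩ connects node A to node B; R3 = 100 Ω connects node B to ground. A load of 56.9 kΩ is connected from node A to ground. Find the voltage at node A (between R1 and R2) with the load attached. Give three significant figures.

Below node A the series string R2+R3 = 22100 Ω sits in parallel with the 56900 Ω load: 15920 Ω.
V_A = 21.9 × 15920/(36500 + 15920) = 6.65 V.

V ≈ 6.65 V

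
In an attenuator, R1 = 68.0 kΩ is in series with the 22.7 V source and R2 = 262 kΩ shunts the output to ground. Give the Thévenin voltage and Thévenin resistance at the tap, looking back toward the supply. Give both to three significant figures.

V_th is the open-circuit tap voltage: 22.7 × 262/(68.0 + 262) = 18.0 V.
With the supply zeroed, R1 and R2 appear in parallel from the tap: R_th = R1‖R2 = (68.0 × 262)/330.0 = 54.0 kΩ.

V_th = 18.0 V, R_th = 54.0 kΩ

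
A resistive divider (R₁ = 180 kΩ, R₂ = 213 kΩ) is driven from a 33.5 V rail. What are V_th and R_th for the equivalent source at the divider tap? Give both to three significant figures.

V_th is the open-circuit tap voltage: 33.5 × 213/(180 + 213) = 18.2 V.
With the supply zeroed, R₁ and R₂ appear in parallel from the tap: R_th = R₁‖R₂ = (180 × 213)/393.0 = 97.6 kΩ.

V_th = 18.2 V, R_th = 97.6 kΩ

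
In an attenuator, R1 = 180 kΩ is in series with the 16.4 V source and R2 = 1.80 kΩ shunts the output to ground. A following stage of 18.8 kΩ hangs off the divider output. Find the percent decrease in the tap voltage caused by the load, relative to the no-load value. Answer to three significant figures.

Unloaded V = 16.4 × 1.80/181.8 = 0.16238 V.
Loaded: R2‖R_L = 1.643 kΩ, giving V = 16.4 × 1.643/181.6 = 0.14832 V.
Drop = (0.16238 − 0.14832) / 0.16238 = 8.66 %.

8.66 %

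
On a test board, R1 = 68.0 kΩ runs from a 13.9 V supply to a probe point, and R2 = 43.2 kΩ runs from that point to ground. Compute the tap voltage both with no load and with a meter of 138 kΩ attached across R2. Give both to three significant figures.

Open-circuit: V = 13.9 × 43.2/(68.0 + 43.2) = 5.40 V.
With the load, R2 becomes R2‖R_L = 32.90 kΩ, so V = 13.9 × 32.90/100.9 = 4.53 V.

Unloaded: 5.40 V; loaded: 4.53 V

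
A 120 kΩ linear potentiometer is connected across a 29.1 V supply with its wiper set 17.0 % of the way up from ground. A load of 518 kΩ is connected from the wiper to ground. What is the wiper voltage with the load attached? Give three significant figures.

V ≈ 4.79 V

The wiper splits the pot into (1−α)R = 99.60 kΩ above and αR = 20.40 kΩ below.
Lower section ‖ load = 19.63 kΩ.
V_wiper = 29.1 × 19.63/(99.60 + 19.63) = 4.79 V.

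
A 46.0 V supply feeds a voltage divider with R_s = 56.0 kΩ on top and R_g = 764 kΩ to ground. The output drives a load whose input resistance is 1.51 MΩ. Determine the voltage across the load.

V_out ≈ 41.4 V

The load sits in parallel with R_g: R_g‖R_L = (764 × 1510) / (764 + 1510) = 507.3 kΩ.
V_out = 46.0 × 507.3 / (56.0 + 507.3) = 46.0 × 507.3/563.3 = 41.4 V.
(Unloaded it would have been 42.9 V.)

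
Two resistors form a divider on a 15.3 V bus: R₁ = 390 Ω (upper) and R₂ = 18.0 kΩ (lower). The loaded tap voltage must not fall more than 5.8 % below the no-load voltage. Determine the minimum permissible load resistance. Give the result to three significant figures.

R_L(min) ≈ 6.20 kΩ

Output resistance R_th = R₁‖R₂ = (390 × 18000)/18390 = 381.7 Ω.
The fractional drop is R_th/(R_th + R_L); requiring this ≤ 0.0580 gives R_L ≥ R_th(1/0.0580 − 1) = 381.7 × 16.24 = 6.20 kΩ.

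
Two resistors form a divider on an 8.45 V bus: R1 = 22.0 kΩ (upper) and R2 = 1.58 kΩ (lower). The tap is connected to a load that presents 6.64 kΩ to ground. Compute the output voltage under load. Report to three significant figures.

The load sits in parallel with R2: R2‖R_L = (1.58 × 6.64) / (1.58 + 6.64) = 1.276 kΩ.
V_out = 8.45 × 1.276 / (22.0 + 1.276) = 8.45 × 1.276/23.28 = 0.463 V.

V_out ≈ 0.463 V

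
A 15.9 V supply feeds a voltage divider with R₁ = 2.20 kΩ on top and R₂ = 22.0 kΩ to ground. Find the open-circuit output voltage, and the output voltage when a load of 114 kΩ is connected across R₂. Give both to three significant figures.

Open-circuit: V = 15.9 × 22.0/(2.20 + 22.0) = 14.5 V.
With the load, R₂ becomes R₂‖R_L = 18.44 kΩ, so V = 15.9 × 18.44/20.64 = 14.2 V.

Unloaded: 14.5 V; loaded: 14.2 V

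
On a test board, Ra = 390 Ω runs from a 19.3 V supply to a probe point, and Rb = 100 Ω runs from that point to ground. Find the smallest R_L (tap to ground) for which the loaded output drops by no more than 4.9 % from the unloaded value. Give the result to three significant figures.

Output resistance R_th = Ra‖Rb = (390 × 100)/490.0 = 79.59 Ω.
The fractional drop is R_th/(R_th + R_L); requiring this ≤ 0.0490 gives R_L ≥ R_th(1/0.0490 − 1) = 79.59 × 19.41 = 1.54 kΩ.

R_L(min) ≈ 1.54 kΩ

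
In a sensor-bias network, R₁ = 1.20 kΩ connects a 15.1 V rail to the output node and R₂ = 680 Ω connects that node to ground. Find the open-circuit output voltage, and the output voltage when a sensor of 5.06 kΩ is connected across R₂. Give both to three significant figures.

Open-circuit: V = 15.1 × 680/(1200 + 680) = 5.46 V.
With the load, R₂ becomes R₂‖R_L = 599.4 Ω, so V = 15.1 × 599.4/1799 = 5.03 V.

Unloaded: 5.46 V; loaded: 5.03 V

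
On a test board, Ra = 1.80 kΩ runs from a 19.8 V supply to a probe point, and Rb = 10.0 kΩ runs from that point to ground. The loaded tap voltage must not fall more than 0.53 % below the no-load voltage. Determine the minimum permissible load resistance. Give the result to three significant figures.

R_L(min) ≈ 286 kΩ

Output resistance R_th = Ra‖Rb = (1.80 × 10.0)/11.80 = 1.525 kΩ.
The fractional drop is R_th/(R_th + R_L); requiring this ≤ 0.00530 gives R_L ≥ R_th(1/0.00530 − 1) = 1.525 × 187.7 = 286 kΩ.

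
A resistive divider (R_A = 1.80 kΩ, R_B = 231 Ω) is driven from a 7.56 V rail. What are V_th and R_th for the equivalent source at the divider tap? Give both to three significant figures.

V_th is the open-circuit tap voltage: 7.56 × 231/(1800 + 231) = 0.860 V.
With the supply zeroed, R_A and R_B appear in parallel from the tap: R_th = R_A‖R_B = (1800 × 231)/2031 = 205 Ω.

V_th = 0.860 V, R_th = 205 Ω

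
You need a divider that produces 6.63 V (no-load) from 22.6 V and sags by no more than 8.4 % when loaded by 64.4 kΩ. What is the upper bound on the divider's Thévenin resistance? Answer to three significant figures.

Loading drop = R_th/(R_th + R_L) ≤ 0.0840, so R_th ≤ R_L · ε/(1−ε) = 64.4 kΩ × 0.0840/0.9160 = 5.91 kΩ.

R_th ≤ 5.91 kΩ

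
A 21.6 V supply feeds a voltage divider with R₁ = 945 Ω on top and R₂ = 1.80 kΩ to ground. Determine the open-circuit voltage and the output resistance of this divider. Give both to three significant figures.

V_th = 14.2 V, R_th = 620 Ω

V_th is the open-circuit tap voltage: 21.6 × 1800/(945 + 1800) = 14.2 V.
With the supply zeroed, R₁ and R₂ appear in parallel from the tap: R_th = R₁‖R₂ = (945 × 1800)/2745 = 620 Ω.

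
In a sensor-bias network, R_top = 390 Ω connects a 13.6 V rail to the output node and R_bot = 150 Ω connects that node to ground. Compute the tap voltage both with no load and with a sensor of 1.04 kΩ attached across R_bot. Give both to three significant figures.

Open-circuit: V = 13.6 × 150/(390 + 150) = 3.78 V.
With the load, R_bot becomes R_bot‖R_L = 131.1 Ω, so V = 13.6 × 131.1/521.1 = 3.42 V.

Unloaded: 3.78 V; loaded: 3.42 V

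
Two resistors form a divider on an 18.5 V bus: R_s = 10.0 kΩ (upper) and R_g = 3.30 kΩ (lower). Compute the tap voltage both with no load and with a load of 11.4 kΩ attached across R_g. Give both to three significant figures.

Open-circuit: V = 18.5 × 3.30/(10.0 + 3.30) = 4.59 V.
With the load, R_g becomes R_g‖R_L = 2.559 kΩ, so V = 18.5 × 2.559/12.56 = 3.77 V.

Unloaded: 4.59 V; loaded: 3.77 V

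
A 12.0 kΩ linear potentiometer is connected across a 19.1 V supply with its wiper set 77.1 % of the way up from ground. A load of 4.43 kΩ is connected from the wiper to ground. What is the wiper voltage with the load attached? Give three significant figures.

The wiper splits the pot into (1−α)R = 2.748 kΩ above and αR = 9.252 kΩ below.
Lower section ‖ load = 2.996 kΩ.
V_wiper = 19.1 × 2.996/(2.748 + 2.996) = 9.96 V.

V ≈ 9.96 V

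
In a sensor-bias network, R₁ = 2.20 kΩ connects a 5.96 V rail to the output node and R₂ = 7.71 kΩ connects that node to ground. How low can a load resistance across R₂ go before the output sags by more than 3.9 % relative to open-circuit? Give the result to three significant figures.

R_L(min) ≈ 42.2 kΩ

Output resistance R_th = R₁‖R₂ = (2.20 × 7.71)/9.910 = 1.712 kΩ.
The fractional drop is R_th/(R_th + R_L); requiring this ≤ 0.0390 gives R_L ≥ R_th(1/0.0390 − 1) = 1.712 × 24.64 = 42.2 kΩ.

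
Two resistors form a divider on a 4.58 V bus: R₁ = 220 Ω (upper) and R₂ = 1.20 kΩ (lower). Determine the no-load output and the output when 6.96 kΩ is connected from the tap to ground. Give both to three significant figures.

Unloaded: 3.87 V; loaded: 3.77 V

Open-circuit: V = 4.58 × 1200/(220 + 1200) = 3.87 V.
With the load, R₂ becomes R₂‖R_L = 1024 Ω, so V = 4.58 × 1024/1244 = 3.77 V.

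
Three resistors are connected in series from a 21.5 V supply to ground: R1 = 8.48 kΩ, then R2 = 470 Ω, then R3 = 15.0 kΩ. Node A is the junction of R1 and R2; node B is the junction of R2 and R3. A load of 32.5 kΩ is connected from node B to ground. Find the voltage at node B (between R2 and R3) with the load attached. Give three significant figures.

At node B, R3 is in parallel with the load: R3‖R_L = 10260 Ω.
Below node A the resistance is R2 + (R3‖R_L) = 10730 Ω, so V_A = 21.5 × 10730/19210 = 12.01 V.
Then V_B = V_A × (R3‖R_L)/(R2 + R3‖R_L) = 12.01 × 10260/10730 = 11.5 V.

V ≈ 11.5 V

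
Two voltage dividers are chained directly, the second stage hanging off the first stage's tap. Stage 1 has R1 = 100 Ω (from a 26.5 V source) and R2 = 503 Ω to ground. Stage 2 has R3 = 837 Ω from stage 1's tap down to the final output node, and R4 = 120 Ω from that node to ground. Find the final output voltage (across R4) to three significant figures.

V_out ≈ 2.55 V

Stage 2 presents R3+R4 = 957.0 Ω as a load on stage 1's tap.
Stage 1's lower leg becomes R2‖(R3+R4) = 329.7 Ω, so V_mid = 26.5 × 329.7/429.7 = 20.33 V.
Stage 2 is itself unloaded: V_out = V_mid × R4/(R3+R4) = 20.33 × 120/957.0 = 2.55 V.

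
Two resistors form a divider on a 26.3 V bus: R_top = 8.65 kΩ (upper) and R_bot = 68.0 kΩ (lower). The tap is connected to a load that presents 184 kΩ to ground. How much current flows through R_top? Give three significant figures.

R_bot‖R_L = 49.65 kΩ, so the source sees R_top + R_bot‖R_L = 58.30 kΩ.
I = 26.3 V / 58.30 kΩ = 0.451 mA.

I ≈ 0.451 mA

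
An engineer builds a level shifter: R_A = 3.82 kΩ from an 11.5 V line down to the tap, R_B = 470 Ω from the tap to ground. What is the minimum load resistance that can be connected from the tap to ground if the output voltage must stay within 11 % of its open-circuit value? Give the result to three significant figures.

R_L(min) ≈ 3.39 kΩ

Output resistance R_th = R_A‖R_B = (3820 × 470)/4290 = 418.5 Ω.
The fractional drop is R_th/(R_th + R_L); requiring this ≤ 0.110 gives R_L ≥ R_th(1/0.110 − 1) = 418.5 × 8.091 = 3.39 kΩ.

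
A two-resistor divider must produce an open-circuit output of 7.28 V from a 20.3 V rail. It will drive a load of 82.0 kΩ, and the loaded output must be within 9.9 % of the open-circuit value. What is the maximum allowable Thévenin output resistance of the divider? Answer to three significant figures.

R_th ≤ 9.01 kΩ

Loading drop = R_th/(R_th + R_L) ≤ 0.0990, so R_th ≤ R_L · ε/(1−ε) = 82.0 kΩ × 0.0990/0.9010 = 9.01 kΩ.
(Any R1, R2 with R2/(R1+R2) = 0.359 and R1‖R2 ≤ 9.01 kΩ will meet the spec.)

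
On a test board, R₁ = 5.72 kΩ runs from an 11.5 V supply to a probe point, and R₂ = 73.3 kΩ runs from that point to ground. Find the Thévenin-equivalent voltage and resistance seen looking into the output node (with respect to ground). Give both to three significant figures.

V_th = 10.7 V, R_th = 5.31 kΩ

V_th is the open-circuit tap voltage: 11.5 × 73.3/(5.72 + 73.3) = 10.7 V.
With the supply zeroed, R₁ and R₂ appear in parallel from the tap: R_th = R₁‖R₂ = (5.72 × 73.3)/79.02 = 5.31 kΩ.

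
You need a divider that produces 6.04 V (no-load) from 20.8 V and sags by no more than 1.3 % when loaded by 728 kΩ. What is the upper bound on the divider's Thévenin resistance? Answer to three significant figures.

Loading drop = R_th/(R_th + R_L) ≤ 0.0130, so R_th ≤ R_L · ε/(1−ε) = 728 kΩ × 0.0130/0.9870 = 9.59 kΩ.
(Any R1, R2 with R2/(R1+R2) = 0.290 and R1‖R2 ≤ 9.59 kΩ will meet the spec.)

R_th ≤ 9.59 kΩ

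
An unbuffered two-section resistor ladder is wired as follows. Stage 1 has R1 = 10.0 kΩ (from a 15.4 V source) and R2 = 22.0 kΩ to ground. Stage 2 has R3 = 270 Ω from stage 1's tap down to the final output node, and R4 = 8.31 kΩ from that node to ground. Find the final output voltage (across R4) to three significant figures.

Stage 2 presents R3+R4 = 8580 Ω as a load on stage 1's tap.
Stage 1's lower leg becomes R2‖(R3+R4) = 6173 Ω, so V_mid = 15.4 × 6173/16170 = 5.878 V.
Stage 2 is itself unloaded: V_out = V_mid × R4/(R3+R4) = 5.878 × 8310/8580 = 5.69 V.

V_out ≈ 5.69 V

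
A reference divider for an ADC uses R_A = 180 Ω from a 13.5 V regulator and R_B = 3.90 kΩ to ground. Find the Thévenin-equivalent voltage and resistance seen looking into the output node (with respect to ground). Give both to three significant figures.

V_th = 12.9 V, R_th = 172 Ω

V_th is the open-circuit tap voltage: 13.5 × 3900/(180 + 3900) = 12.9 V.
With the supply zeroed, R_A and R_B appear in parallel from the tap: R_th = R_A‖R_B = (180 × 3900)/4080 = 172 Ω.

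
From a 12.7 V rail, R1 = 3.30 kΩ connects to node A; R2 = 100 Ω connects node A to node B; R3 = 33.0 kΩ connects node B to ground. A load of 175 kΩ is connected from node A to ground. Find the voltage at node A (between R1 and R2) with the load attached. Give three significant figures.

V ≈ 11.4 V

Below node A the series string R2+R3 = 33100 Ω sits in parallel with the 175000 Ω load: 27840 Ω.
V_A = 12.7 × 27840/(3300 + 27840) = 11.4 V.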